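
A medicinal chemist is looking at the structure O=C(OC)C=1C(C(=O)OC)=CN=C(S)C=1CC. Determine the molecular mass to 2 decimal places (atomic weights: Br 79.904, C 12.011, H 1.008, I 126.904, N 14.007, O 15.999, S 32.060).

First, the molecular formula is C11H13NO4S (counting implicit H from valence).
  C: 11 × 12.011 = 132.121
  H: 13 × 1.008 = 13.104
  N: 1 × 14.007 = 14.007
  O: 4 × 15.999 = 63.996
  S: 1 × 32.060 = 32.060
Sum: 11×12.011 + 13×1.008 + 1×14.007 + 4×15.999 + 1×32.060 = 255.288 → 255.29 g/mol.

255.29 g/mol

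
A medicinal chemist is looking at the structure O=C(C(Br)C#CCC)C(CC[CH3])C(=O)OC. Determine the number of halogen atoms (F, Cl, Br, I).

1

Halogen atoms appear at heavy-atom position 4 (1×Br).
Other groups present: 1 alkyne, 1 ester, 1 ketone.
Halogen count: 1.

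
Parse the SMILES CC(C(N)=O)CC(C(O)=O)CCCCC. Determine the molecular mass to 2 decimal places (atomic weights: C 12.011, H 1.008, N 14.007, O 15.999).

215.29 g/mol

First, the molecular formula is C11H21NO3 (counting implicit H from valence).
  C: 11 × 12.011 = 132.121
  H: 21 × 1.008 = 21.168
  N: 1 × 14.007 = 14.007
  O: 3 × 15.999 = 47.997
Sum: 11×12.011 + 21×1.008 + 1×14.007 + 3×15.999 = 215.293 → 215.29 g/mol.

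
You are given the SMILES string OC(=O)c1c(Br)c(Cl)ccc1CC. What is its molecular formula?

Walk through each heavy atom and fill implicit hydrogens from standard valence (C 4, N 3, O 2, S 2, halogen 1); for lowercase aromatic atoms, an aromatic c carries 1 H when it has two neighbours and 0 H with three, and aromatic n carries 0 H:
  atom 1: O, bond orders sum to 1 (valence 2) → 1 H
  atom 2: C, bond orders sum to 4 (valence 4) → 0 H
  atom 3: O, bond orders sum to 2 (valence 2) → 0 H
  atom 4: aromatic c, 3 neighbours → 0 H
  atom 5: aromatic c, 3 neighbours → 0 H
  atom 6: Br (halogen, monovalent) → 0 H
  atom 7: aromatic c, 3 neighbours → 0 H
  atom 8: Cl (halogen, monovalent) → 0 H
  atom 9: aromatic c, 2 neighbours → 1 H
  atom 10: aromatic c, 2 neighbours → 1 H
  atom 11: aromatic c, 3 neighbours → 0 H
  atom 12: C, bond orders sum to 2 (valence 4) → 2 H
  atom 13: C, bond orders sum to 1 (valence 4) → 3 H
Totals → C:9, H:8, Br:1, Cl:1, O:2.

C9H8BrClO2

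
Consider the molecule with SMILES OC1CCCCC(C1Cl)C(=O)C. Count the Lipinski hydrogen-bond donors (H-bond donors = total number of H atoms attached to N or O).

1

Donors: find every N or O and count the H atoms it carries.
  atom 1 (O): bond orders sum to 1 → 1 H
  atom 11 (O): bond orders sum to 2 → 0 H
Lipinski HBD = 1.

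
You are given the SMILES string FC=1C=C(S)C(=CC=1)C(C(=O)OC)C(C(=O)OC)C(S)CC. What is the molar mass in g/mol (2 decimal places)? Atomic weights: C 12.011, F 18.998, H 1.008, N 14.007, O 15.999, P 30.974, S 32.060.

First, the molecular formula is C15H19FO4S2 (counting implicit H from valence).
  C: 15 × 12.011 = 180.165
  F: 1 × 18.998 = 18.998
  H: 19 × 1.008 = 19.152
  O: 4 × 15.999 = 63.996
  S: 2 × 32.060 = 64.120
Sum: 15×12.011 + 1×18.998 + 19×1.008 + 4×15.999 + 2×32.060 = 346.431 → 346.43 g/mol.

346.43 g/mol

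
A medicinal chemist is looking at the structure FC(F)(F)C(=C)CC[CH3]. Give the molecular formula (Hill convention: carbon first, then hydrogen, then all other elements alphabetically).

Walk through each heavy atom and fill implicit hydrogens from standard valence (C 4, N 3, O 2, S 2, halogen 1):
  atom 1: F (halogen, monovalent) → 0 H
  atom 2: C, bond orders sum to 4 (valence 4) → 0 H
  atom 3: F (halogen, monovalent) → 0 H
  atom 4: F (halogen, monovalent) → 0 H
  atom 5: C, bond orders sum to 4 (valence 4) → 0 H
  atom 6: C, bond orders sum to 2 (valence 4) → 2 H
  atom 7: C, bond orders sum to 2 (valence 4) → 2 H
  atom 8: C, bond orders sum to 2 (valence 4) → 2 H
  atom 9: C with explicit H count 3
Totals → C:6, H:9, F:3.
In Hill order: C6H9F3.

C6H9F3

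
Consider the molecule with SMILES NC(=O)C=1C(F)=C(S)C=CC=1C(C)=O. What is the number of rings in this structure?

In SMILES, each pair of matching ring-closure digits denotes one ring-closing bond; the number of such bonds equals the number of independent rings.
Ring-closure bonds here: 1.

1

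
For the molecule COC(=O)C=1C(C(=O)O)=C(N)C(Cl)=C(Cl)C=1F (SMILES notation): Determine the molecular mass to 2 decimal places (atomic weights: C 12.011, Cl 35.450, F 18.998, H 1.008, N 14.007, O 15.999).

First, the molecular formula is C9H6Cl2FNO4 (counting implicit H from valence).
  C: 9 × 12.011 = 108.099
  Cl: 2 × 35.450 = 70.900
  F: 1 × 18.998 = 18.998
  H: 6 × 1.008 = 6.048
  N: 1 × 14.007 = 14.007
  O: 4 × 15.999 = 63.996
Sum: 9×12.011 + 2×35.450 + 1×18.998 + 6×1.008 + 1×14.007 + 4×15.999 = 282.048 → 282.05 g/mol.

282.05 g/mol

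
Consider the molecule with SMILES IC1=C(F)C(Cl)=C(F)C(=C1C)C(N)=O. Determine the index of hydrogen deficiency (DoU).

Degree of unsaturation = (number of rings) + (number of π bonds).
Ring closures in the SMILES: 1.
π bonds: 4 double bonds (each 1 DoU) → 4 DoU from unsaturation.
Total DoU = 1 + 4 = 5.

5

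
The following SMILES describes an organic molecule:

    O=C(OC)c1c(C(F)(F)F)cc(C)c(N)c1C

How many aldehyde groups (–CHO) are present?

0

Scan the SMILES for the aldehyde motif — none present.
Groups that are present: 1 ester, 1 primary amine.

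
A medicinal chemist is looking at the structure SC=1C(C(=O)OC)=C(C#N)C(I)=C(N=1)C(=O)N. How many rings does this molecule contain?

1

In SMILES, each pair of matching ring-closure digits denotes one ring-closing bond; the number of such bonds equals the number of independent rings.
Ring-closure bonds here: 1.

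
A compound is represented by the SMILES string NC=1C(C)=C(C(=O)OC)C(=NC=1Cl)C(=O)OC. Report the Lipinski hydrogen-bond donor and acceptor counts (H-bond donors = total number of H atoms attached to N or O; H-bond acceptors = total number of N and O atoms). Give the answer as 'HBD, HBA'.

Donors: find every N or O and count the H atoms it carries.
  atom 1 (N): bond orders sum to 1 → 2 H
  atom 7 (O): bond orders sum to 2 → 0 H
  atom 8 (O): bond orders sum to 2 → 0 H
  atom 11 (N): bond orders sum to 3 → 0 H
  atom 15 (O): bond orders sum to 2 → 0 H
  atom 16 (O): bond orders sum to 2 → 0 H
Lipinski HBD = 2.
Acceptors: N atoms = 2, O atoms = 4 → HBA = 6.

2, 6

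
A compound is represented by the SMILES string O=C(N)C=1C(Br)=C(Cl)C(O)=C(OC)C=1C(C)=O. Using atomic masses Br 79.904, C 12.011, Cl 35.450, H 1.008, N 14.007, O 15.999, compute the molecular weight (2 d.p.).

First, the molecular formula is C10H9BrClNO4 (counting implicit H from valence).
  Br: 1 × 79.904 = 79.904
  C: 10 × 12.011 = 120.110
  Cl: 1 × 35.450 = 35.450
  H: 9 × 1.008 = 9.072
  N: 1 × 14.007 = 14.007
  O: 4 × 15.999 = 63.996
Sum: 1×79.904 + 10×12.011 + 1×35.450 + 9×1.008 + 1×14.007 + 4×15.999 = 322.539 → 322.54 g/mol.

322.54 g/mol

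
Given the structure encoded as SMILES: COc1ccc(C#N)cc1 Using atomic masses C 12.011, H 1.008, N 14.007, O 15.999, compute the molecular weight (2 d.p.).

133.15 g/mol

First, the molecular formula is C8H7NO (counting implicit H from valence).
  C: 8 × 12.011 = 96.088
  H: 7 × 1.008 = 7.056
  N: 1 × 14.007 = 14.007
  O: 1 × 15.999 = 15.999
Sum: 8×12.011 + 7×1.008 + 1×14.007 + 1×15.999 = 133.150 → 133.15 g/mol.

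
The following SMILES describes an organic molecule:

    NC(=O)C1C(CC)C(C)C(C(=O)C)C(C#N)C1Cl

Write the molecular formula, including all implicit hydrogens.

Walk through each heavy atom and fill implicit hydrogens from standard valence (C 4, N 3, O 2, S 2, halogen 1):
  atom 1: N, bond orders sum to 1 (valence 3) → 2 H
  atom 2: C, bond orders sum to 4 (valence 4) → 0 H
  atom 3: O, bond orders sum to 2 (valence 2) → 0 H
  atom 4: C, bond orders sum to 3 (valence 4) → 1 H
  atom 5: C, bond orders sum to 3 (valence 4) → 1 H
  atom 6: C, bond orders sum to 2 (valence 4) → 2 H
  atom 7: C, bond orders sum to 1 (valence 4) → 3 H
  atom 8: C, bond orders sum to 3 (valence 4) → 1 H
  atom 9: C, bond orders sum to 1 (valence 4) → 3 H
  atom 10: C, bond orders sum to 3 (valence 4) → 1 H
  atom 11: C, bond orders sum to 4 (valence 4) → 0 H
  atom 12: O, bond orders sum to 2 (valence 2) → 0 H
  atom 13: C, bond orders sum to 1 (valence 4) → 3 H
  atom 14: C, bond orders sum to 3 (valence 4) → 1 H
  atom 15: C, bond orders sum to 4 (valence 4) → 0 H
  atom 16: N, bond orders sum to 3 (valence 3) → 0 H
  atom 17: C, bond orders sum to 3 (valence 4) → 1 H
  atom 18: Cl (halogen, monovalent) → 0 H
Totals → C:13, H:19, Cl:1, N:2, O:2.
In Hill order: C13H19ClN2O2.

C13H19ClN2O2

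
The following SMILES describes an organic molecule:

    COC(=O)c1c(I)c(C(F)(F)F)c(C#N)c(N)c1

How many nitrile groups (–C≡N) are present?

The nitrile motif appears at heavy-atom position 14 in the SMILES.
Other groups present: 1 ester, 1 primary amine.
Nitrile count: 1.

1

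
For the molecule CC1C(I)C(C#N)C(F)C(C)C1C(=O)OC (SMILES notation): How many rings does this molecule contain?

In SMILES, each pair of matching ring-closure digits denotes one ring-closing bond; the number of such bonds equals the number of independent rings.
Ring-closure bonds here: 1.

1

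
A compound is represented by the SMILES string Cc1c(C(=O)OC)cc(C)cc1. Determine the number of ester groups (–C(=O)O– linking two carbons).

1

The ester motif appears at heavy-atom position 4 in the SMILES.
Ester count: 1.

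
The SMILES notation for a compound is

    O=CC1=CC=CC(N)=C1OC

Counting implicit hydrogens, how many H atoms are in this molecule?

9

Walk through each heavy atom and fill implicit hydrogens from standard valence (C 4, N 3, O 2, S 2, halogen 1):
  atom 1: O, bond orders sum to 2 (valence 2) → 0 H
  atom 2: C, bond orders sum to 3 (valence 4) → 1 H
  atom 3: C, bond orders sum to 4 (valence 4) → 0 H
  atom 4: C, bond orders sum to 3 (valence 4) → 1 H
  atom 5: C, bond orders sum to 3 (valence 4) → 1 H
  atom 6: C, bond orders sum to 3 (valence 4) → 1 H
  atom 7: C, bond orders sum to 4 (valence 4) → 0 H
  atom 8: N, bond orders sum to 1 (valence 3) → 2 H
  atom 9: C, bond orders sum to 4 (valence 4) → 0 H
  atom 10: O, bond orders sum to 2 (valence 2) → 0 H
  atom 11: C, bond orders sum to 1 (valence 4) → 3 H
Total hydrogens: 9.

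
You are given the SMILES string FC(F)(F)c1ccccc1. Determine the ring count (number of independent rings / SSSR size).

1

In SMILES, each pair of matching ring-closure digits denotes one ring-closing bond; the number of such bonds equals the number of independent rings.
Ring-closure bonds here: 1.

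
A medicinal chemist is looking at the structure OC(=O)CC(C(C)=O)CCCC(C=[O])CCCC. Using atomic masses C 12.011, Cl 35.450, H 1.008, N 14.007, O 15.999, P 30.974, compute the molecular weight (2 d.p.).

First, the molecular formula is C14H24O4 (counting implicit H from valence).
  C: 14 × 12.011 = 168.154
  H: 24 × 1.008 = 24.192
  O: 4 × 15.999 = 63.996
Sum: 14×12.011 + 24×1.008 + 4×15.999 = 256.342 → 256.34 g/mol.

256.34 g/mol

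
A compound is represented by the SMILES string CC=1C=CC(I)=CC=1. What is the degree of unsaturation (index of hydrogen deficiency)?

4

Degree of unsaturation = (number of rings) + (number of π bonds).
Ring closures in the SMILES: 1.
π bonds: 3 double bonds (each 1 DoU) → 3 DoU from unsaturation.
Total DoU = 1 + 3 = 4.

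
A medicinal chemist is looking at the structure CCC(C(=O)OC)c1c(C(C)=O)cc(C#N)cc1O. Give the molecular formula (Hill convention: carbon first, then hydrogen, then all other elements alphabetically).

Walk through each heavy atom and fill implicit hydrogens from standard valence (C 4, N 3, O 2, S 2, halogen 1); for lowercase aromatic atoms, an aromatic c carries 1 H when it has two neighbours and 0 H with three, and aromatic n carries 0 H:
  atom 1: C, bond orders sum to 1 (valence 4) → 3 H
  atom 2: C, bond orders sum to 2 (valence 4) → 2 H
  atom 3: C, bond orders sum to 3 (valence 4) → 1 H
  atom 4: C, bond orders sum to 4 (valence 4) → 0 H
  atom 5: O, bond orders sum to 2 (valence 2) → 0 H
  atom 6: O, bond orders sum to 2 (valence 2) → 0 H
  atom 7: C, bond orders sum to 1 (valence 4) → 3 H
  atom 8: aromatic c, 3 neighbours → 0 H
  atom 9: aromatic c, 3 neighbours → 0 H
  atom 10: C, bond orders sum to 4 (valence 4) → 0 H
  atom 11: C, bond orders sum to 1 (valence 4) → 3 H
  atom 12: O, bond orders sum to 2 (valence 2) → 0 H
  atom 13: aromatic c, 2 neighbours → 1 H
  atom 14: aromatic c, 3 neighbours → 0 H
  atom 15: C, bond orders sum to 4 (valence 4) → 0 H
  atom 16: N, bond orders sum to 3 (valence 3) → 0 H
  atom 17: aromatic c, 2 neighbours → 1 H
  atom 18: aromatic c, 3 neighbours → 0 H
  atom 19: O, bond orders sum to 1 (valence 2) → 1 H
Totals → C:14, H:15, N:1, O:4.

C14H15NO4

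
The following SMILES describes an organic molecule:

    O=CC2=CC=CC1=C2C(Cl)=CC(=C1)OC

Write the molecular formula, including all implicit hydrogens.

Walk through each heavy atom and fill implicit hydrogens from standard valence (C 4, N 3, O 2, S 2, halogen 1):
  atom 1: O, bond orders sum to 2 (valence 2) → 0 H
  atom 2: C, bond orders sum to 3 (valence 4) → 1 H
  atom 3: C, bond orders sum to 4 (valence 4) → 0 H
  atom 4: C, bond orders sum to 3 (valence 4) → 1 H
  atom 5: C, bond orders sum to 3 (valence 4) → 1 H
  atom 6: C, bond orders sum to 3 (valence 4) → 1 H
  atom 7: C, bond orders sum to 4 (valence 4) → 0 H
  atom 8: C, bond orders sum to 4 (valence 4) → 0 H
  atom 9: C, bond orders sum to 4 (valence 4) → 0 H
  atom 10: Cl (halogen, monovalent) → 0 H
  atom 11: C, bond orders sum to 3 (valence 4) → 1 H
  atom 12: C, bond orders sum to 4 (valence 4) → 0 H
  atom 13: C, bond orders sum to 3 (valence 4) → 1 H
  atom 14: O, bond orders sum to 2 (valence 2) → 0 H
  atom 15: C, bond orders sum to 1 (valence 4) → 3 H
Totals → C:12, H:9, Cl:1, O:2.
In Hill order: C12H9ClO2.

C12H9ClO2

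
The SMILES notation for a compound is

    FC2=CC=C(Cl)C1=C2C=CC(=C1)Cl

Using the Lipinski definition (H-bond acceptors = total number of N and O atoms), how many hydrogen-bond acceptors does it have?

0

N atoms: 0; O atoms: 0.
Lipinski HBA = 0 + 0 = 0.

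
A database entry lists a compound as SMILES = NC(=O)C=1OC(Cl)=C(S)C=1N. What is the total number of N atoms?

2

Scan the SMILES for N atoms (remember two-letter symbols like Cl and Br are single atoms).
Nitrogen count: 2.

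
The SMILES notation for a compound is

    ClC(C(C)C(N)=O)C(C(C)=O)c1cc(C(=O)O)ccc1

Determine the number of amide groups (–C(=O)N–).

The amide motif appears at heavy-atom position 5 in the SMILES.
Other groups present: 1 carboxylic acid, 1 ketone.
Amide count: 1.

1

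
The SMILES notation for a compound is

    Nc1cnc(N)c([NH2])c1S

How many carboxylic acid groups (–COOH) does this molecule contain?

0

Scan the SMILES for the carboxylic acid motif — none present.
Groups that are present: 3 primary amine, 1 thiol.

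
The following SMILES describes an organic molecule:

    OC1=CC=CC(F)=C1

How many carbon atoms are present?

Count every carbon token in the SMILES (each C, including those in ring-closure positions and inside branches).
Carbon count: 6.

6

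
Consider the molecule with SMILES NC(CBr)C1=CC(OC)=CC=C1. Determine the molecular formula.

C9H12BrNO

Walk through each heavy atom and fill implicit hydrogens from standard valence (C 4, N 3, O 2, S 2, halogen 1):
  atom 1: N, bond orders sum to 1 (valence 3) → 2 H
  atom 2: C, bond orders sum to 3 (valence 4) → 1 H
  atom 3: C, bond orders sum to 2 (valence 4) → 2 H
  atom 4: Br (halogen, monovalent) → 0 H
  atom 5: C, bond orders sum to 4 (valence 4) → 0 H
  atom 6: C, bond orders sum to 3 (valence 4) → 1 H
  atom 7: C, bond orders sum to 4 (valence 4) → 0 H
  atom 8: O, bond orders sum to 2 (valence 2) → 0 H
  atom 9: C, bond orders sum to 1 (valence 4) → 3 H
  atom 10: C, bond orders sum to 3 (valence 4) → 1 H
  atom 11: C, bond orders sum to 3 (valence 4) → 1 H
  atom 12: C, bond orders sum to 3 (valence 4) → 1 H
Totals → C:9, H:12, Br:1, N:1, O:1.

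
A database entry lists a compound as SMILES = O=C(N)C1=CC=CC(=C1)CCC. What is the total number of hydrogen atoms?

13

Walk through each heavy atom and fill implicit hydrogens from standard valence (C 4, N 3, O 2, S 2, halogen 1):
  atom 1: O, bond orders sum to 2 (valence 2) → 0 H
  atom 2: C, bond orders sum to 4 (valence 4) → 0 H
  atom 3: N, bond orders sum to 1 (valence 3) → 2 H
  atom 4: C, bond orders sum to 4 (valence 4) → 0 H
  atom 5: C, bond orders sum to 3 (valence 4) → 1 H
  atom 6: C, bond orders sum to 3 (valence 4) → 1 H
  atom 7: C, bond orders sum to 3 (valence 4) → 1 H
  atom 8: C, bond orders sum to 4 (valence 4) → 0 H
  atom 9: C, bond orders sum to 3 (valence 4) → 1 H
  atom 10: C, bond orders sum to 2 (valence 4) → 2 H
  atom 11: C, bond orders sum to 2 (valence 4) → 2 H
  atom 12: C, bond orders sum to 1 (valence 4) → 3 H
Total hydrogens: 13.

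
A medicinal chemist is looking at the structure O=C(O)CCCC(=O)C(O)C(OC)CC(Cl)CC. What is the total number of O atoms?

Scan the SMILES for O atoms (remember two-letter symbols like Cl and Br are single atoms).
Oxygen count: 5.

5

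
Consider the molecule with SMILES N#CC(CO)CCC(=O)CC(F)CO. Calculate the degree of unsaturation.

3

Degree of unsaturation = (number of rings) + (number of π bonds).
Ring closures in the SMILES: 0.
π bonds: 1 double bond (each 1 DoU), 1 triple bond (each 2 DoU) → 3 DoU from unsaturation.
Total DoU = 0 + 3 = 3.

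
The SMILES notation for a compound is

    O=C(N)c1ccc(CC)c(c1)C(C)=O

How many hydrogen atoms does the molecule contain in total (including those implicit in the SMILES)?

Walk through each heavy atom and fill implicit hydrogens from standard valence (C 4, N 3, O 2, S 2, halogen 1); for lowercase aromatic atoms, an aromatic c carries 1 H when it has two neighbours and 0 H with three, and aromatic n carries 0 H:
  atom 1: O, bond orders sum to 2 (valence 2) → 0 H
  atom 2: C, bond orders sum to 4 (valence 4) → 0 H
  atom 3: N, bond orders sum to 1 (valence 3) → 2 H
  atom 4: aromatic c, 3 neighbours → 0 H
  atom 5: aromatic c, 2 neighbours → 1 H
  atom 6: aromatic c, 2 neighbours → 1 H
  atom 7: aromatic c, 3 neighbours → 0 H
  atom 8: C, bond orders sum to 2 (valence 4) → 2 H
  atom 9: C, bond orders sum to 1 (valence 4) → 3 H
  atom 10: aromatic c, 3 neighbours → 0 H
  atom 11: aromatic c, 2 neighbours → 1 H
  atom 12: C, bond orders sum to 4 (valence 4) → 0 H
  atom 13: C, bond orders sum to 1 (valence 4) → 3 H
  atom 14: O, bond orders sum to 2 (valence 2) → 0 H
Total hydrogens: 13.

13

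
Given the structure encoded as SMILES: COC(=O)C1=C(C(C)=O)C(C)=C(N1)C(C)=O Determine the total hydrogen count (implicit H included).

13

Walk through each heavy atom and fill implicit hydrogens from standard valence (C 4, N 3, O 2, S 2, halogen 1):
  atom 1: C, bond orders sum to 1 (valence 4) → 3 H
  atom 2: O, bond orders sum to 2 (valence 2) → 0 H
  atom 3: C, bond orders sum to 4 (valence 4) → 0 H
  atom 4: O, bond orders sum to 2 (valence 2) → 0 H
  atom 5: C, bond orders sum to 4 (valence 4) → 0 H
  atom 6: C, bond orders sum to 4 (valence 4) → 0 H
  atom 7: C, bond orders sum to 4 (valence 4) → 0 H
  atom 8: C, bond orders sum to 1 (valence 4) → 3 H
  atom 9: O, bond orders sum to 2 (valence 2) → 0 H
  atom 10: C, bond orders sum to 4 (valence 4) → 0 H
  atom 11: C, bond orders sum to 1 (valence 4) → 3 H
  atom 12: C, bond orders sum to 4 (valence 4) → 0 H
  atom 13: N, bond orders sum to 2 (valence 3) → 1 H
  atom 14: C, bond orders sum to 4 (valence 4) → 0 H
  atom 15: C, bond orders sum to 1 (valence 4) → 3 H
  atom 16: O, bond orders sum to 2 (valence 2) → 0 H
Total hydrogens: 13.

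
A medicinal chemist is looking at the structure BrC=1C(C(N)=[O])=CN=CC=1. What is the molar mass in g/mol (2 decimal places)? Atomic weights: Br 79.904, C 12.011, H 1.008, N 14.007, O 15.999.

201.02 g/mol

First, the molecular formula is C6H5BrN2O (counting implicit H from valence).
  Br: 1 × 79.904 = 79.904
  C: 6 × 12.011 = 72.066
  H: 5 × 1.008 = 5.040
  N: 2 × 14.007 = 28.014
  O: 1 × 15.999 = 15.999
Sum: 1×79.904 + 6×12.011 + 5×1.008 + 2×14.007 + 1×15.999 = 201.023 → 201.02 g/mol.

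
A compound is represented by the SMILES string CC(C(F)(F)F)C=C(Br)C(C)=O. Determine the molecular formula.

Walk through each heavy atom and fill implicit hydrogens from standard valence (C 4, N 3, O 2, S 2, halogen 1):
  atom 1: C, bond orders sum to 1 (valence 4) → 3 H
  atom 2: C, bond orders sum to 3 (valence 4) → 1 H
  atom 3: C, bond orders sum to 4 (valence 4) → 0 H
  atom 4: F (halogen, monovalent) → 0 H
  atom 5: F (halogen, monovalent) → 0 H
  atom 6: F (halogen, monovalent) → 0 H
  atom 7: C, bond orders sum to 3 (valence 4) → 1 H
  atom 8: C, bond orders sum to 4 (valence 4) → 0 H
  atom 9: Br (halogen, monovalent) → 0 H
  atom 10: C, bond orders sum to 4 (valence 4) → 0 H
  atom 11: C, bond orders sum to 1 (valence 4) → 3 H
  atom 12: O, bond orders sum to 2 (valence 2) → 0 H
Totals → C:7, H:8, Br:1, F:3, O:1.

C7H8BrF3O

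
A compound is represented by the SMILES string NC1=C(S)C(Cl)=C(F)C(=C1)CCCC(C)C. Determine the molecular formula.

C12H17ClFNS

Walk through each heavy atom and fill implicit hydrogens from standard valence (C 4, N 3, O 2, S 2, halogen 1):
  atom 1: N, bond orders sum to 1 (valence 3) → 2 H
  atom 2: C, bond orders sum to 4 (valence 4) → 0 H
  atom 3: C, bond orders sum to 4 (valence 4) → 0 H
  atom 4: S, bond orders sum to 1 (valence 2) → 1 H
  atom 5: C, bond orders sum to 4 (valence 4) → 0 H
  atom 6: Cl (halogen, monovalent) → 0 H
  atom 7: C, bond orders sum to 4 (valence 4) → 0 H
  atom 8: F (halogen, monovalent) → 0 H
  atom 9: C, bond orders sum to 4 (valence 4) → 0 H
  atom 10: C, bond orders sum to 3 (valence 4) → 1 H
  atom 11: C, bond orders sum to 2 (valence 4) → 2 H
  atom 12: C, bond orders sum to 2 (valence 4) → 2 H
  atom 13: C, bond orders sum to 2 (valence 4) → 2 H
  atom 14: C, bond orders sum to 3 (valence 4) → 1 H
  atom 15: C, bond orders sum to 1 (valence 4) → 3 H
  atom 16: C, bond orders sum to 1 (valence 4) → 3 H
Totals → C:12, H:17, Cl:1, F:1, N:1, S:1.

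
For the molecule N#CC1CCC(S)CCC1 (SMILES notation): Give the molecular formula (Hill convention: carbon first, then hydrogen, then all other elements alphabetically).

C8H13NS

Walk through each heavy atom and fill implicit hydrogens from standard valence (C 4, N 3, O 2, S 2, halogen 1):
  atom 1: N, bond orders sum to 3 (valence 3) → 0 H
  atom 2: C, bond orders sum to 4 (valence 4) → 0 H
  atom 3: C, bond orders sum to 3 (valence 4) → 1 H
  atom 4: C, bond orders sum to 2 (valence 4) → 2 H
  atom 5: C, bond orders sum to 2 (valence 4) → 2 H
  atom 6: C, bond orders sum to 3 (valence 4) → 1 H
  atom 7: S, bond orders sum to 1 (valence 2) → 1 H
  atom 8: C, bond orders sum to 2 (valence 4) → 2 H
  atom 9: C, bond orders sum to 2 (valence 4) → 2 H
  atom 10: C, bond orders sum to 2 (valence 4) → 2 H
Totals → C:8, H:13, N:1, S:1.
In Hill order: C8H13NS.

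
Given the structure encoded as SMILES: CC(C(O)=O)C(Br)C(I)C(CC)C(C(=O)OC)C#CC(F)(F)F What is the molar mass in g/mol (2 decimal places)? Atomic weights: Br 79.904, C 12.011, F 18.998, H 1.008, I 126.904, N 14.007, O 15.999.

First, the molecular formula is C14H17BrF3IO4 (counting implicit H from valence).
  Br: 1 × 79.904 = 79.904
  C: 14 × 12.011 = 168.154
  F: 3 × 18.998 = 56.994
  H: 17 × 1.008 = 17.136
  I: 1 × 126.904 = 126.904
  O: 4 × 15.999 = 63.996
Sum: 1×79.904 + 14×12.011 + 3×18.998 + 17×1.008 + 1×126.904 + 4×15.999 = 513.088 → 513.09 g/mol.

513.09 g/mol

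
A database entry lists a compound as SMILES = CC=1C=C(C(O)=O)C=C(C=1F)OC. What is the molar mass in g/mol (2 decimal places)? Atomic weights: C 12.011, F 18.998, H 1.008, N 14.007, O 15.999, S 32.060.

First, the molecular formula is C9H9FO3 (counting implicit H from valence).
  C: 9 × 12.011 = 108.099
  F: 1 × 18.998 = 18.998
  H: 9 × 1.008 = 9.072
  O: 3 × 15.999 = 47.997
Sum: 9×12.011 + 1×18.998 + 9×1.008 + 3×15.999 = 184.166 → 184.17 g/mol.

184.17 g/mol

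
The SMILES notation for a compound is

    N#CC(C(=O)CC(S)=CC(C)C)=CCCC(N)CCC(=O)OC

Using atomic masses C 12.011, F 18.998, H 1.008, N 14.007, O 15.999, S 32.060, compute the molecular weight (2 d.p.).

338.47 g/mol

First, the molecular formula is C17H26N2O3S (counting implicit H from valence).
  C: 17 × 12.011 = 204.187
  H: 26 × 1.008 = 26.208
  N: 2 × 14.007 = 28.014
  O: 3 × 15.999 = 47.997
  S: 1 × 32.060 = 32.060
Sum: 17×12.011 + 26×1.008 + 2×14.007 + 3×15.999 + 1×32.060 = 338.466 → 338.47 g/mol.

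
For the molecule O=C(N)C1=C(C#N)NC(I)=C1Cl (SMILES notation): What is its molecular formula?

C6H3ClIN3O

Walk through each heavy atom and fill implicit hydrogens from standard valence (C 4, N 3, O 2, S 2, halogen 1):
  atom 1: O, bond orders sum to 2 (valence 2) → 0 H
  atom 2: C, bond orders sum to 4 (valence 4) → 0 H
  atom 3: N, bond orders sum to 1 (valence 3) → 2 H
  atom 4: C, bond orders sum to 4 (valence 4) → 0 H
  atom 5: C, bond orders sum to 4 (valence 4) → 0 H
  atom 6: C, bond orders sum to 4 (valence 4) → 0 H
  atom 7: N, bond orders sum to 3 (valence 3) → 0 H
  atom 8: N, bond orders sum to 2 (valence 3) → 1 H
  atom 9: C, bond orders sum to 4 (valence 4) → 0 H
  atom 10: I (halogen, monovalent) → 0 H
  atom 11: C, bond orders sum to 4 (valence 4) → 0 H
  atom 12: Cl (halogen, monovalent) → 0 H
Totals → C:6, H:3, Cl:1, I:1, N:3, O:1.
In Hill order: C6H3ClIN3O.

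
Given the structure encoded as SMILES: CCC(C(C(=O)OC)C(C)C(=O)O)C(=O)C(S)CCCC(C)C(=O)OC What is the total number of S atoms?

1

Scan the SMILES for S atoms (remember two-letter symbols like Cl and Br are single atoms).
Sulfur count: 1.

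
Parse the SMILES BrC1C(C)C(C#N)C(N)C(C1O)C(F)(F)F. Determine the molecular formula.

Walk through each heavy atom and fill implicit hydrogens from standard valence (C 4, N 3, O 2, S 2, halogen 1):
  atom 1: Br (halogen, monovalent) → 0 H
  atom 2: C, bond orders sum to 3 (valence 4) → 1 H
  atom 3: C, bond orders sum to 3 (valence 4) → 1 H
  atom 4: C, bond orders sum to 1 (valence 4) → 3 H
  atom 5: C, bond orders sum to 3 (valence 4) → 1 H
  atom 6: C, bond orders sum to 4 (valence 4) → 0 H
  atom 7: N, bond orders sum to 3 (valence 3) → 0 H
  atom 8: C, bond orders sum to 3 (valence 4) → 1 H
  atom 9: N, bond orders sum to 1 (valence 3) → 2 H
  atom 10: C, bond orders sum to 3 (valence 4) → 1 H
  atom 11: C, bond orders sum to 3 (valence 4) → 1 H
  atom 12: O, bond orders sum to 1 (valence 2) → 1 H
  atom 13: C, bond orders sum to 4 (valence 4) → 0 H
  atom 14: F (halogen, monovalent) → 0 H
  atom 15: F (halogen, monovalent) → 0 H
  atom 16: F (halogen, monovalent) → 0 H
Totals → C:9, H:12, Br:1, F:3, N:2, O:1.

C9H12BrF3N2O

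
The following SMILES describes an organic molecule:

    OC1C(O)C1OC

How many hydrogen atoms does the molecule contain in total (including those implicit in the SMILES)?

Walk through each heavy atom and fill implicit hydrogens from standard valence (C 4, N 3, O 2, S 2, halogen 1):
  atom 1: O, bond orders sum to 1 (valence 2) → 1 H
  atom 2: C, bond orders sum to 3 (valence 4) → 1 H
  atom 3: C, bond orders sum to 3 (valence 4) → 1 H
  atom 4: O, bond orders sum to 1 (valence 2) → 1 H
  atom 5: C, bond orders sum to 3 (valence 4) → 1 H
  atom 6: O, bond orders sum to 2 (valence 2) → 0 H
  atom 7: C, bond orders sum to 1 (valence 4) → 3 H
Total hydrogens: 8.

8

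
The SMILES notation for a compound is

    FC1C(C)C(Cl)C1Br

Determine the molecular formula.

C5H7BrClF

Walk through each heavy atom and fill implicit hydrogens from standard valence (C 4, N 3, O 2, S 2, halogen 1):
  atom 1: F (halogen, monovalent) → 0 H
  atom 2: C, bond orders sum to 3 (valence 4) → 1 H
  atom 3: C, bond orders sum to 3 (valence 4) → 1 H
  atom 4: C, bond orders sum to 1 (valence 4) → 3 H
  atom 5: C, bond orders sum to 3 (valence 4) → 1 H
  atom 6: Cl (halogen, monovalent) → 0 H
  atom 7: C, bond orders sum to 3 (valence 4) → 1 H
  atom 8: Br (halogen, monovalent) → 0 H
Totals → C:5, H:7, Br:1, Cl:1, F:1.
In Hill order: C5H7BrClF.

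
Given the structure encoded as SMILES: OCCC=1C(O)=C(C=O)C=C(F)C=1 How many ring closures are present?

1

In SMILES, each pair of matching ring-closure digits denotes one ring-closing bond; the number of such bonds equals the number of independent rings.
Ring-closure bonds here: 1.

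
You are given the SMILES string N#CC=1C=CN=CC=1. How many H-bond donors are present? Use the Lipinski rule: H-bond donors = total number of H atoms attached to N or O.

0

Donors: find every N or O and count the H atoms it carries.
  atom 1 (N): bond orders sum to 3 → 0 H
  atom 6 (N): bond orders sum to 3 → 0 H
Lipinski HBD = 0.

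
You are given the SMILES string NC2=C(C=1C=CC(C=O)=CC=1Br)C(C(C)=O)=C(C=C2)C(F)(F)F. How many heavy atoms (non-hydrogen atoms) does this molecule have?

Every atom symbol written in the SMILES (organic subset) is one heavy atom; implicit H are not written.
Heavy atoms by element → Br:1, C:16, F:3, N:1, O:2.
Total: 23.

23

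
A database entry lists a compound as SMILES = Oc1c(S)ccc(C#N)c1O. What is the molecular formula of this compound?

Walk through each heavy atom and fill implicit hydrogens from standard valence (C 4, N 3, O 2, S 2, halogen 1); for lowercase aromatic atoms, an aromatic c carries 1 H when it has two neighbours and 0 H with three, and aromatic n carries 0 H:
  atom 1: O, bond orders sum to 1 (valence 2) → 1 H
  atom 2: aromatic c, 3 neighbours → 0 H
  atom 3: aromatic c, 3 neighbours → 0 H
  atom 4: S, bond orders sum to 1 (valence 2) → 1 H
  atom 5: aromatic c, 2 neighbours → 1 H
  atom 6: aromatic c, 2 neighbours → 1 H
  atom 7: aromatic c, 3 neighbours → 0 H
  atom 8: C, bond orders sum to 4 (valence 4) → 0 H
  atom 9: N, bond orders sum to 3 (valence 3) → 0 H
  atom 10: aromatic c, 3 neighbours → 0 H
  atom 11: O, bond orders sum to 1 (valence 2) → 1 H
Totals → C:7, H:5, N:1, O:2, S:1.

C7H5NO2S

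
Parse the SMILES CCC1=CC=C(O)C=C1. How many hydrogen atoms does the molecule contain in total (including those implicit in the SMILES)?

Walk through each heavy atom and fill implicit hydrogens from standard valence (C 4, N 3, O 2, S 2, halogen 1):
  atom 1: C, bond orders sum to 1 (valence 4) → 3 H
  atom 2: C, bond orders sum to 2 (valence 4) → 2 H
  atom 3: C, bond orders sum to 4 (valence 4) → 0 H
  atom 4: C, bond orders sum to 3 (valence 4) → 1 H
  atom 5: C, bond orders sum to 3 (valence 4) → 1 H
  atom 6: C, bond orders sum to 4 (valence 4) → 0 H
  atom 7: O, bond orders sum to 1 (valence 2) → 1 H
  atom 8: C, bond orders sum to 3 (valence 4) → 1 H
  atom 9: C, bond orders sum to 3 (valence 4) → 1 H
Total hydrogens: 10.

10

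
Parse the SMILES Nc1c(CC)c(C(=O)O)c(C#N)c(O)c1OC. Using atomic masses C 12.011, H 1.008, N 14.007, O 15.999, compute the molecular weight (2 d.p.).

First, the molecular formula is C11H12N2O4 (counting implicit H from valence).
  C: 11 × 12.011 = 132.121
  H: 12 × 1.008 = 12.096
  N: 2 × 14.007 = 28.014
  O: 4 × 15.999 = 63.996
Sum: 11×12.011 + 12×1.008 + 2×14.007 + 4×15.999 = 236.227 → 236.23 g/mol.

236.23 g/mol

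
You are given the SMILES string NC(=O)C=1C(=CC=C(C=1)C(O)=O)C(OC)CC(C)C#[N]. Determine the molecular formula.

C14H16N2O4

Walk through each heavy atom and fill implicit hydrogens from standard valence (C 4, N 3, O 2, S 2, halogen 1):
  atom 1: N, bond orders sum to 1 (valence 3) → 2 H
  atom 2: C, bond orders sum to 4 (valence 4) → 0 H
  atom 3: O, bond orders sum to 2 (valence 2) → 0 H
  atom 4: C, bond orders sum to 4 (valence 4) → 0 H
  atom 5: C, bond orders sum to 4 (valence 4) → 0 H
  atom 6: C, bond orders sum to 3 (valence 4) → 1 H
  atom 7: C, bond orders sum to 3 (valence 4) → 1 H
  atom 8: C, bond orders sum to 4 (valence 4) → 0 H
  atom 9: C, bond orders sum to 3 (valence 4) → 1 H
  atom 10: C, bond orders sum to 4 (valence 4) → 0 H
  atom 11: O, bond orders sum to 1 (valence 2) → 1 H
  atom 12: O, bond orders sum to 2 (valence 2) → 0 H
  atom 13: C, bond orders sum to 3 (valence 4) → 1 H
  atom 14: O, bond orders sum to 2 (valence 2) → 0 H
  atom 15: C, bond orders sum to 1 (valence 4) → 3 H
  atom 16: C, bond orders sum to 2 (valence 4) → 2 H
  atom 17: C, bond orders sum to 3 (valence 4) → 1 H
  atom 18: C, bond orders sum to 1 (valence 4) → 3 H
  atom 19: C, bond orders sum to 4 (valence 4) → 0 H
  atom 20: N with explicit H count 0
Totals → C:14, H:16, N:2, O:4.
In Hill order: C14H16N2O4.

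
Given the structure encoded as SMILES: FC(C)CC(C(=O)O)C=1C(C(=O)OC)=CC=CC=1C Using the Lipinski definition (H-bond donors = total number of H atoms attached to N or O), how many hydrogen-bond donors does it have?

1

Donors: find every N or O and count the H atoms it carries.
  atom 7 (O): bond orders sum to 2 → 0 H
  atom 8 (O): bond orders sum to 1 → 1 H
  atom 12 (O): bond orders sum to 2 → 0 H
  atom 13 (O): bond orders sum to 2 → 0 H
Lipinski HBD = 1.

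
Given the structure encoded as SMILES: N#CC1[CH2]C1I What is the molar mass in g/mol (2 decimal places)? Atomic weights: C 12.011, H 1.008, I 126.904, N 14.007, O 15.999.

192.99 g/mol

First, the molecular formula is C4H4IN (counting implicit H from valence).
  C: 4 × 12.011 = 48.044
  H: 4 × 1.008 = 4.032
  I: 1 × 126.904 = 126.904
  N: 1 × 14.007 = 14.007
Sum: 4×12.011 + 4×1.008 + 1×126.904 + 1×14.007 = 192.987 → 192.99 g/mol.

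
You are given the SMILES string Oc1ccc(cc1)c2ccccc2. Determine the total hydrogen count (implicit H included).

10

Walk through each heavy atom and fill implicit hydrogens from standard valence (C 4, N 3, O 2, S 2, halogen 1); for lowercase aromatic atoms, an aromatic c carries 1 H when it has two neighbours and 0 H with three, and aromatic n carries 0 H:
  atom 1: O, bond orders sum to 1 (valence 2) → 1 H
  atom 2: aromatic c, 3 neighbours → 0 H
  atom 3: aromatic c, 2 neighbours → 1 H
  atom 4: aromatic c, 2 neighbours → 1 H
  atom 5: aromatic c, 3 neighbours → 0 H
  atom 6: aromatic c, 2 neighbours → 1 H
  atom 7: aromatic c, 2 neighbours → 1 H
  atom 8: aromatic c, 3 neighbours → 0 H
  atom 9: aromatic c, 2 neighbours → 1 H
  atom 10: aromatic c, 2 neighbours → 1 H
  atom 11: aromatic c, 2 neighbours → 1 H
  atom 12: aromatic c, 2 neighbours → 1 H
  atom 13: aromatic c, 2 neighbours → 1 H
Total hydrogens: 10.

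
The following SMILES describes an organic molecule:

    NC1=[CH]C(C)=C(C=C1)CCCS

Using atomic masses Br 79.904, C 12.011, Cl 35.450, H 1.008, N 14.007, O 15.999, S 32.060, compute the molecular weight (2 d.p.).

181.30 g/mol

First, the molecular formula is C10H15NS (counting implicit H from valence).
  C: 10 × 12.011 = 120.110
  H: 15 × 1.008 = 15.120
  N: 1 × 14.007 = 14.007
  S: 1 × 32.060 = 32.060
Sum: 10×12.011 + 15×1.008 + 1×14.007 + 1×32.060 = 181.297 → 181.30 g/mol.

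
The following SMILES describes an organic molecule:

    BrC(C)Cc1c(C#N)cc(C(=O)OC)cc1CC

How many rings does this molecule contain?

1

In SMILES, each pair of matching ring-closure digits denotes one ring-closing bond; the number of such bonds equals the number of independent rings.
Ring-closure bonds here: 1.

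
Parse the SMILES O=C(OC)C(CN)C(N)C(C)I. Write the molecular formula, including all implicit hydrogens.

Walk through each heavy atom and fill implicit hydrogens from standard valence (C 4, N 3, O 2, S 2, halogen 1):
  atom 1: O, bond orders sum to 2 (valence 2) → 0 H
  atom 2: C, bond orders sum to 4 (valence 4) → 0 H
  atom 3: O, bond orders sum to 2 (valence 2) → 0 H
  atom 4: C, bond orders sum to 1 (valence 4) → 3 H
  atom 5: C, bond orders sum to 3 (valence 4) → 1 H
  atom 6: C, bond orders sum to 2 (valence 4) → 2 H
  atom 7: N, bond orders sum to 1 (valence 3) → 2 H
  atom 8: C, bond orders sum to 3 (valence 4) → 1 H
  atom 9: N, bond orders sum to 1 (valence 3) → 2 H
  atom 10: C, bond orders sum to 3 (valence 4) → 1 H
  atom 11: C, bond orders sum to 1 (valence 4) → 3 H
  atom 12: I (halogen, monovalent) → 0 H
Totals → C:7, H:15, I:1, N:2, O:2.
In Hill order: C7H15IN2O2.

C7H15IN2O2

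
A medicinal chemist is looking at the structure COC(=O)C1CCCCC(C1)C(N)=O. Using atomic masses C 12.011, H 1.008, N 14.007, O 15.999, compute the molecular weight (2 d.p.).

First, the molecular formula is C10H17NO3 (counting implicit H from valence).
  C: 10 × 12.011 = 120.110
  H: 17 × 1.008 = 17.136
  N: 1 × 14.007 = 14.007
  O: 3 × 15.999 = 47.997
Sum: 10×12.011 + 17×1.008 + 1×14.007 + 3×15.999 = 199.250 → 199.25 g/mol.

199.25 g/mol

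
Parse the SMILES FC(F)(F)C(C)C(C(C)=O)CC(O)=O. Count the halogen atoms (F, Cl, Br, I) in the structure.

Halogen atoms appear at heavy-atom positions 1, 3, 4 (3×F).
Other groups present: 1 carboxylic acid, 1 ketone.
Halogen count: 3.

3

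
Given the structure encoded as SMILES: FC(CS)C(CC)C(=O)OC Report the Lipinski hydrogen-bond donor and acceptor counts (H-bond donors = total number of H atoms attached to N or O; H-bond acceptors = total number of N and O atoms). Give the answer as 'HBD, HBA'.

Donors: find every N or O and count the H atoms it carries.
  atom 9 (O): bond orders sum to 2 → 0 H
  atom 10 (O): bond orders sum to 2 → 0 H
Lipinski HBD = 0.
Acceptors: N atoms = 0, O atoms = 2 → HBA = 2.

0, 2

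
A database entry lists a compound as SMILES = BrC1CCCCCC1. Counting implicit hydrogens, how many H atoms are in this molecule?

13

Walk through each heavy atom and fill implicit hydrogens from standard valence (C 4, N 3, O 2, S 2, halogen 1):
  atom 1: Br (halogen, monovalent) → 0 H
  atom 2: C, bond orders sum to 3 (valence 4) → 1 H
  atom 3: C, bond orders sum to 2 (valence 4) → 2 H
  atom 4: C, bond orders sum to 2 (valence 4) → 2 H
  atom 5: C, bond orders sum to 2 (valence 4) → 2 H
  atom 6: C, bond orders sum to 2 (valence 4) → 2 H
  atom 7: C, bond orders sum to 2 (valence 4) → 2 H
  atom 8: C, bond orders sum to 2 (valence 4) → 2 H
Total hydrogens: 13.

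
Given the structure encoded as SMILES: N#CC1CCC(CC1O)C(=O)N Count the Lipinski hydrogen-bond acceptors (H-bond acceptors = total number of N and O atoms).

4

N atoms: 2; O atoms: 2.
Lipinski HBA = 2 + 2 = 4.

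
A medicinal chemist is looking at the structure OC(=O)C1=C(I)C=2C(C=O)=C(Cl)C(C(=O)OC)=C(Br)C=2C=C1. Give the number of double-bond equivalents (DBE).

Molecular formula: C14H7BrClIO5.
DoU = (2C + 2 + N − H − X) / 2, where X is the halogen count and O/S are ignored.
    = (2·14 + 2 + 0 − 7 − 3) / 2 = 20 / 2 = 10.

10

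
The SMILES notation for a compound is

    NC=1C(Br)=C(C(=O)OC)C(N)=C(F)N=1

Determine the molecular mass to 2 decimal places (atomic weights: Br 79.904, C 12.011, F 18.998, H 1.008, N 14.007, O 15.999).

264.05 g/mol

First, the molecular formula is C7H7BrFN3O2 (counting implicit H from valence).
  Br: 1 × 79.904 = 79.904
  C: 7 × 12.011 = 84.077
  F: 1 × 18.998 = 18.998
  H: 7 × 1.008 = 7.056
  N: 3 × 14.007 = 42.021
  O: 2 × 15.999 = 31.998
Sum: 1×79.904 + 7×12.011 + 1×18.998 + 7×1.008 + 3×14.007 + 2×15.999 = 264.054 → 264.05 g/mol.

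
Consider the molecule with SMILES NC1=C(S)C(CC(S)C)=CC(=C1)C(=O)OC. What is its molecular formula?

C11H15NO2S2

Walk through each heavy atom and fill implicit hydrogens from standard valence (C 4, N 3, O 2, S 2, halogen 1):
  atom 1: N, bond orders sum to 1 (valence 3) → 2 H
  atom 2: C, bond orders sum to 4 (valence 4) → 0 H
  atom 3: C, bond orders sum to 4 (valence 4) → 0 H
  atom 4: S, bond orders sum to 1 (valence 2) → 1 H
  atom 5: C, bond orders sum to 4 (valence 4) → 0 H
  atom 6: C, bond orders sum to 2 (valence 4) → 2 H
  atom 7: C, bond orders sum to 3 (valence 4) → 1 H
  atom 8: S, bond orders sum to 1 (valence 2) → 1 H
  atom 9: C, bond orders sum to 1 (valence 4) → 3 H
  atom 10: C, bond orders sum to 3 (valence 4) → 1 H
  atom 11: C, bond orders sum to 4 (valence 4) → 0 H
  atom 12: C, bond orders sum to 3 (valence 4) → 1 H
  atom 13: C, bond orders sum to 4 (valence 4) → 0 H
  atom 14: O, bond orders sum to 2 (valence 2) → 0 H
  atom 15: O, bond orders sum to 2 (valence 2) → 0 H
  atom 16: C, bond orders sum to 1 (valence 4) → 3 H
Totals → C:11, H:15, N:1, O:2, S:2.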